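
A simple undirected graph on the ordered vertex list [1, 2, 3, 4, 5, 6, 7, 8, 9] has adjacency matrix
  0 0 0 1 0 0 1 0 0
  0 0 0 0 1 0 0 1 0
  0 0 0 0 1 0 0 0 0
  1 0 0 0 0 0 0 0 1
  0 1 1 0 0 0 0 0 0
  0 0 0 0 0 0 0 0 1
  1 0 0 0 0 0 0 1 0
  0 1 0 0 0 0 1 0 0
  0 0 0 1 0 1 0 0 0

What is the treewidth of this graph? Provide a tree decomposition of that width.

Each bag holds 2 vertices, so the decomposition has width 1, which upper-bounds the treewidth. Any graph with an edge has treewidth ≥ 1, and G has the edge 3–5. The upper and lower bounds meet at 1, so that is the treewidth.

Treewidth 1.
One optimal decomposition is:
Bags: B1 = {3, 5}  B2 = {2, 5}  B3 = {2, 8}  B4 = {7, 8}  B5 = {1, 7}  B6 = {1, 4}  B7 = {4, 9}  B8 = {6, 9}
Tree: B1–B2, B2–B3, B3–B4, B4–B5, B5–B6, B6–B7, B7–B8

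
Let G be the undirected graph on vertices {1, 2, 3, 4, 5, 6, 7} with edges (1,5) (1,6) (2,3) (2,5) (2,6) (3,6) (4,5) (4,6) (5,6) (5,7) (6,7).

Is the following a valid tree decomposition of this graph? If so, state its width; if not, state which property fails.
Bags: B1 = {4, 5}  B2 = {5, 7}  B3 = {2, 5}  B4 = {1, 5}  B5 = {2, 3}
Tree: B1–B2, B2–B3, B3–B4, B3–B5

A tree decomposition must satisfy three properties: every vertex lies in some bag; for every edge, both endpoints lie together in some bag; and for every vertex, the bags containing it form a connected subtree. Here vertex 6 appears in no bag, so the decomposition is invalid.

No — vertex 6 appears in no bag.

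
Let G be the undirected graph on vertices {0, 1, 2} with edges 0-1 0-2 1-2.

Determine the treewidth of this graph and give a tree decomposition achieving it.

With just one bag of size 3, the width is 3 − 1 = 2, so tw(G) ≤ 2. For the lower bound, the 3 vertices {0, 1, 2} are pairwise adjacent, and any tree decomposition puts a clique entirely inside one bag — forcing width ≥ 2. Hence tw(G) = 2 exactly.

Treewidth 2.
Bags: B1 = {0, 1, 2}
Tree: (single bag)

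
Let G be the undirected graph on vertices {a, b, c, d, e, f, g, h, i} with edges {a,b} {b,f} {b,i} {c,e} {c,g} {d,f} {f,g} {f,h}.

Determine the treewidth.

1

A width-1 tree decomposition is:
Bags: B1 = {f, g}  B2 = {c, g}  B3 = {b, f}  B4 = {d, f}  B5 = {f, h}  B6 = {c, e}  B7 = {a, b}  B8 = {b, i}
Tree: B1–B2, B1–B3, B1–B4, B4–B5, B2–B6, B3–B7, B7–B8
Each bag holds 2 vertices, so the decomposition has width 1, which upper-bounds the treewidth. Any graph with an edge has treewidth ≥ 1, and G has the edge g–f. The upper and lower bounds meet at 1, so that is the treewidth.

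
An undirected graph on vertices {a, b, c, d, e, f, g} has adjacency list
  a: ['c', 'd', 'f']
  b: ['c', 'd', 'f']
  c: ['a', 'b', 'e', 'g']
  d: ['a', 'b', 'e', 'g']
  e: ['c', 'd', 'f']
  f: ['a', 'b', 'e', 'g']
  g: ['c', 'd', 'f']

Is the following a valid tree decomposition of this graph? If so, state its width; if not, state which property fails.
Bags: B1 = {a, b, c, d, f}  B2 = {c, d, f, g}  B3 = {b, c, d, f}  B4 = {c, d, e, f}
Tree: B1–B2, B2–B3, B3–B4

A tree decomposition must satisfy three properties: every vertex lies in some bag; for every edge, both endpoints lie together in some bag; and for every vertex, the bags containing it form a connected subtree. Here bags containing vertex b are not connected in the tree, so the decomposition is invalid.

No — bags containing vertex b are not connected in the tree.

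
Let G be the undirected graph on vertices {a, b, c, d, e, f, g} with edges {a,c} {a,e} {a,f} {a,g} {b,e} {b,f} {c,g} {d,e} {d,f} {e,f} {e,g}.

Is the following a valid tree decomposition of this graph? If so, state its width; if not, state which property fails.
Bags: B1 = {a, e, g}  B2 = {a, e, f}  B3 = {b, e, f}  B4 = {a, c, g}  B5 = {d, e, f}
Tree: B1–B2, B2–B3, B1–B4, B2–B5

Every vertex of G appears in some bag (union = {a, b, c, d, e, f, g}); every edge is covered by a bag; and for each vertex v the set of bags containing v is connected in the bag tree. The decomposition is therefore valid. The largest bag has 3 vertices, so the width is 2.

Yes; width 2.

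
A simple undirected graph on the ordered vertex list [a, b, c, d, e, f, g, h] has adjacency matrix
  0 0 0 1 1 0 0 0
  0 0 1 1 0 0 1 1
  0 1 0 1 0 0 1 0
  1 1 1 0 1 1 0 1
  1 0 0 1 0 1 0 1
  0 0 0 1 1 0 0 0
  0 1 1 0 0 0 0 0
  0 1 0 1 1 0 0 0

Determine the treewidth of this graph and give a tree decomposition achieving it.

Every bag has size at most 3, so the width is 3 − 1 = 2 and tw(G) ≤ 2. Conversely, {d, e, h} is a clique of size 3, and the vertices of any clique must share a bag in every tree decomposition; so some bag has ≥ 3 vertices and tw(G) ≥ 2. Hence tw(G) = 2 exactly.

Treewidth 2.
One optimal decomposition is:
Bags: B1 = {d, e, h}  B2 = {b, d, h}  B3 = {d, e, f}  B4 = {a, d, e}  B5 = {b, c, d}  B6 = {b, c, g}
Tree: B1–B2, B1–B3, B1–B4, B2–B5, B5–B6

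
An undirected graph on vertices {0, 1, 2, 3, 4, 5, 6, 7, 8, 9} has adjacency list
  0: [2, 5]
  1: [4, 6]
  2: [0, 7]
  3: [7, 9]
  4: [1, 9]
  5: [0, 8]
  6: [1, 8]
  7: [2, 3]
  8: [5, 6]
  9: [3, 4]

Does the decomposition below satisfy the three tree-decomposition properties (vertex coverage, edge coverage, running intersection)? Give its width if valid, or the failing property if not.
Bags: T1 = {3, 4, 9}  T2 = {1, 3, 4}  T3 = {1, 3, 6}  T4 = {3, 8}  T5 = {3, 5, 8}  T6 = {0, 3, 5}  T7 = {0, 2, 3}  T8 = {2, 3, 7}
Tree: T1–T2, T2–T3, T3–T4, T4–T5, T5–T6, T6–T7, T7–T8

A tree decomposition must satisfy three properties: every vertex lies in some bag; for every edge, both endpoints lie together in some bag; and for every vertex, the bags containing it form a connected subtree. Here edge (6,8) lies in no bag, so the decomposition is invalid.

No — edge (6,8) lies in no bag.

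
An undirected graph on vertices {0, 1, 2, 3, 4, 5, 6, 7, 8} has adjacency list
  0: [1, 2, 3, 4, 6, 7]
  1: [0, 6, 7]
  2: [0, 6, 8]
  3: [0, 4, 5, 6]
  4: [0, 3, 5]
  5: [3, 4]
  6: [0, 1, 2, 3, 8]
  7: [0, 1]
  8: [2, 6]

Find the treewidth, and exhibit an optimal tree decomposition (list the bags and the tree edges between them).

Treewidth 2.
One optimal decomposition is:
Bags: B1 = {0, 3, 4}  B2 = {0, 3, 6}  B3 = {0, 2, 6}  B4 = {0, 1, 6}  B5 = {0, 1, 7}  B6 = {3, 4, 5}  B7 = {2, 6, 8}
Tree: B1–B2, B2–B3, B3–B4, B4–B5, B1–B6, B3–B7

The largest bag has 3 vertices, giving width 2; this decomposition certifies tw(G) ≤ 2. On the other hand G contains the 3-clique {0, 3, 4}. A clique must lie in a single bag of any decomposition, so no decomposition can have width below 2. Combining the bounds, tw(G) = 2.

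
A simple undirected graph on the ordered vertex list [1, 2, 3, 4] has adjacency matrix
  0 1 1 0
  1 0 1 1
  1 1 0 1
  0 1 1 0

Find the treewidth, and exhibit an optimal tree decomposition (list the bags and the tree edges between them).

Treewidth 2.
One optimal decomposition is:
Bags: B1 = {1, 2, 3}  B2 = {2, 3, 4}
Tree: B1–B2

The largest bag has 3 vertices, giving width 2; this decomposition certifies tw(G) ≤ 2. For the lower bound, the 3 vertices {1, 2, 3} are pairwise adjacent, and any tree decomposition puts a clique entirely inside one bag — forcing width ≥ 2. Hence tw(G) = 2 exactly.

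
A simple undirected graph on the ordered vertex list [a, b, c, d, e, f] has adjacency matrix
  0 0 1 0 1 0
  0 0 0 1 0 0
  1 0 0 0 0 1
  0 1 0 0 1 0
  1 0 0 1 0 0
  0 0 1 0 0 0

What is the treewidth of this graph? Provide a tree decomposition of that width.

Each bag holds 2 vertices, so the decomposition has width 1, which upper-bounds the treewidth. Since G has at least one edge (e.g. f–c), it is not an edgeless graph, so tw(G) ≥ 1. Hence tw(G) = 1 exactly.

Treewidth 1.
One optimal decomposition is:
Bags: B1 = {c, f}  B2 = {a, c}  B3 = {a, e}  B4 = {d, e}  B5 = {b, d}
Tree: B1–B2, B2–B3, B3–B4, B4–B5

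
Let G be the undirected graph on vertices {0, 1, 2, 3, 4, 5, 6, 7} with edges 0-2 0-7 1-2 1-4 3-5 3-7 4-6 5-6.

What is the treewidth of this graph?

A width-2 tree decomposition is:
Bags: B1 = {0, 3, 7}  B2 = {0, 2, 3}  B3 = {1, 2, 3}  B4 = {1, 3, 4}  B5 = {3, 4, 6}  B6 = {3, 5, 6}
Tree: B1–B2, B2–B3, B3–B4, B4–B5, B5–B6
The largest bag has 3 vertices, giving width 2; this decomposition certifies tw(G) ≤ 2. The edges 3–7–0–2–1–4–6–5–3 form a cycle, so G is not a tree and its treewidth is at least 2. Therefore the treewidth is 2.

2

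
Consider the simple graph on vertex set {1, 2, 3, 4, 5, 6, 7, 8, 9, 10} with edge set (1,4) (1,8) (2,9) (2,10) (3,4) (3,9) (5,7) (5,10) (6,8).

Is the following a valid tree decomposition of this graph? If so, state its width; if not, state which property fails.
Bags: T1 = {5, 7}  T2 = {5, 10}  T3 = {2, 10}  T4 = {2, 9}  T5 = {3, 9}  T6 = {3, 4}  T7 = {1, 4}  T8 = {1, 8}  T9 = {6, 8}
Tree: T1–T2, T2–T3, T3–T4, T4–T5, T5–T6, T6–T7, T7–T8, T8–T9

Vertex coverage: the bags together contain {1, 2, 3, 4, 5, 6, 7, 8, 9, 10}, the full vertex set. Edge coverage: each edge of G has both endpoints in at least one bag. Running intersection: for every vertex, the bags containing it form a connected subtree. All three properties hold, so this is a valid tree decomposition of width max|bag| − 1 = 1, and hence tw(G) ≤ 1.

Yes; width 1.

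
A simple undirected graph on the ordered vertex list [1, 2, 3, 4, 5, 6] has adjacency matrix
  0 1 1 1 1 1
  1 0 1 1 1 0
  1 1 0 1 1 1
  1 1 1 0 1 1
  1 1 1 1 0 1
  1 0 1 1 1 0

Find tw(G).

4

A width-4 tree decomposition is:
Bags: B1 = {1, 3, 4, 5, 6}  B2 = {1, 2, 3, 4, 5}
Tree: B1–B2
Each bag holds 5 vertices, so the decomposition has width 4, which upper-bounds the treewidth. On the other hand G contains the 5-clique {1, 2, 3, 4, 5}. A clique must lie in a single bag of any decomposition, so no decomposition can have width below 4. The upper and lower bounds meet at 4, so that is the treewidth.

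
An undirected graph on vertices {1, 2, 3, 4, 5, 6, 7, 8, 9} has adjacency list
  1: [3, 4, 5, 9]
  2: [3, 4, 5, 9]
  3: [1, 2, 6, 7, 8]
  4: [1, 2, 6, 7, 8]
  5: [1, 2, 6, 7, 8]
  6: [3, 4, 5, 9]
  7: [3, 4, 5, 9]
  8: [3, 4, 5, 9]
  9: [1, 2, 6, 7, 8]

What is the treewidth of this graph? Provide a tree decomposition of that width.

Treewidth 4.
Bags: B1 = {3, 4, 5, 8, 9}  B2 = {3, 4, 5, 6, 9}  B3 = {2, 3, 4, 5, 9}  B4 = {3, 4, 5, 7, 9}  B5 = {1, 3, 4, 5, 9}
Tree: B1–B2, B2–B3, B3–B4, B4–B5

Each bag holds 5 vertices, so the decomposition has width 4, which upper-bounds the treewidth. For the lower bound: the 5 vertex sets {5,8}, {3,6}, {2,9}, {4}, {7} are disjoint, each induces a connected subgraph, and every pair is joined by at least one edge of G. Contracting each set to a single vertex therefore yields K_{5} as a minor, and since treewidth is minor-monotone, tw(G) ≥ tw(K_{5}) = 4. Therefore the treewidth is 4.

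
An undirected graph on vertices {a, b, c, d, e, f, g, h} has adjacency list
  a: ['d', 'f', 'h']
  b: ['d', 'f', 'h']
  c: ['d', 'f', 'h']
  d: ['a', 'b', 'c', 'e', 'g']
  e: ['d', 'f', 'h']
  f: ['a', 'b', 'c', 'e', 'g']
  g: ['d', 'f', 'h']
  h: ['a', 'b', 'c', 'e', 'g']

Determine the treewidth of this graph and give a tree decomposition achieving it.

Treewidth 3.
Bags: B1 = {c, d, f, h}  B2 = {b, d, f, h}  B3 = {a, d, f, h}  B4 = {d, f, g, h}  B5 = {d, e, f, h}
Tree: B1–B2, B2–B3, B3–B4, B4–B5

Every bag has size at most 4, so the width is 4 − 1 = 3 and tw(G) ≤ 3. For the lower bound: the 4 vertex sets {c,f}, {b,h}, {d}, {a} are disjoint, each induces a connected subgraph, and every pair is joined by at least one edge of G. Contracting each set to a single vertex therefore yields K_{4} as a minor, and since treewidth is minor-monotone, tw(G) ≥ tw(K_{4}) = 3. Therefore the treewidth is 3.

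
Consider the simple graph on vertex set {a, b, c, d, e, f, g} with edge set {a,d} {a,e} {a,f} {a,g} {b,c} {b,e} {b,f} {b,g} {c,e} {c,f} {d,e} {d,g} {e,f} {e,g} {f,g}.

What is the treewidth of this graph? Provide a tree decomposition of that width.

Treewidth 3.
One such decomposition:
Bags: B1 = {b, e, f, g}  B2 = {b, c, e, f}  B3 = {a, e, f, g}  B4 = {a, d, e, g}
Tree: B1–B2, B1–B3, B3–B4

Each bag holds 4 vertices, so the decomposition has width 3, which upper-bounds the treewidth. Conversely, {a, d, e, g} is a clique of size 4, and the vertices of any clique must share a bag in every tree decomposition; so some bag has ≥ 4 vertices and tw(G) ≥ 3. Therefore the treewidth is 3.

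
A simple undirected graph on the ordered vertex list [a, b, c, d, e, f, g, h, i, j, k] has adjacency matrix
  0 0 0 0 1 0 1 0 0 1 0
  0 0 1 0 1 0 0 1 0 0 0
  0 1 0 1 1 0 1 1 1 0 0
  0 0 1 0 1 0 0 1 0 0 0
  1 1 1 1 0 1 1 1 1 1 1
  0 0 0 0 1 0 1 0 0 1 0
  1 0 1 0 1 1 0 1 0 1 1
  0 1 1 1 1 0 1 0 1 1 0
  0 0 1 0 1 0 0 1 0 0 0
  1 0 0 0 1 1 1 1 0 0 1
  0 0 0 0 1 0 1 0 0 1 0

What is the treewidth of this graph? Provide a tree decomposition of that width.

Each bag holds 4 vertices, so the decomposition has width 3, which upper-bounds the treewidth. Conversely, {c, d, e, h} is a clique of size 4, and the vertices of any clique must share a bag in every tree decomposition; so some bag has ≥ 4 vertices and tw(G) ≥ 3. Therefore the treewidth is 3.

Treewidth 3.
One optimal decomposition is:
Bags: B1 = {c, e, h, i}  B2 = {c, e, g, h}  B3 = {c, d, e, h}  B4 = {e, g, h, j}  B5 = {a, e, g, j}  B6 = {e, f, g, j}  B7 = {b, c, e, h}  B8 = {e, g, j, k}
Tree: B1–B2, B1–B3, B2–B4, B4–B5, B5–B6, B1–B7, B6–B8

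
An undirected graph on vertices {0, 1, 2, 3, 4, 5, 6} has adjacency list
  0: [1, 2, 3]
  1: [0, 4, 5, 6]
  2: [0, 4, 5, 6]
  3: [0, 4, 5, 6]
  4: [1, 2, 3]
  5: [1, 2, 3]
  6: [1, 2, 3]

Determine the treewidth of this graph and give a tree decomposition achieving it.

Treewidth 3.
Bags: B1 = {1, 2, 3, 4}  B2 = {1, 2, 3, 5}  B3 = {1, 2, 3, 6}  B4 = {0, 1, 2, 3}
Tree: B1–B2, B2–B3, B3–B4

The largest bag has 4 vertices, giving width 3; this decomposition certifies tw(G) ≤ 3. For the lower bound: the 4 vertex sets {2,4}, {3,5}, {1}, {6} are disjoint, each induces a connected subgraph, and every pair is joined by at least one edge of G. Contracting each set to a single vertex therefore yields K_{4} as a minor, and since treewidth is minor-monotone, tw(G) ≥ tw(K_{4}) = 3. Combining the bounds, tw(G) = 3.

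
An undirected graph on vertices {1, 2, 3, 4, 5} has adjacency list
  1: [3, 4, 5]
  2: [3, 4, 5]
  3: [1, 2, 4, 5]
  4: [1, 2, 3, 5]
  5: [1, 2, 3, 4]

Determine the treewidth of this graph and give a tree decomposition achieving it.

Every bag has size at most 4, so the width is 4 − 1 = 3 and tw(G) ≤ 3. Conversely, {1, 3, 4, 5} is a clique of size 4, and the vertices of any clique must share a bag in every tree decomposition; so some bag has ≥ 4 vertices and tw(G) ≥ 3. Hence tw(G) = 3 exactly.

Treewidth 3.
One such decomposition:
Bags: B1 = {2, 3, 4, 5}  B2 = {1, 3, 4, 5}
Tree: B1–B2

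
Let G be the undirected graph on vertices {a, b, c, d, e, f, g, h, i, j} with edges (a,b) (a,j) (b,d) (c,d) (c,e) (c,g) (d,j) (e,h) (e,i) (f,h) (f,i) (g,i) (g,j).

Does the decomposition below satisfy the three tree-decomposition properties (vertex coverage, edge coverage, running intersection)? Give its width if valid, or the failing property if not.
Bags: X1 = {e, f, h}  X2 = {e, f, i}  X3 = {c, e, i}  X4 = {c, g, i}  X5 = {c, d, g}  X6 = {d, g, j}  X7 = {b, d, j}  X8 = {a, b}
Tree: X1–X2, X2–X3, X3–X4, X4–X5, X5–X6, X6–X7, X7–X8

A tree decomposition must satisfy three properties: every vertex lies in some bag; for every edge, both endpoints lie together in some bag; and for every vertex, the bags containing it form a connected subtree. Here edge (j,a) lies in no bag, so the decomposition is invalid.

No — edge (j,a) lies in no bag.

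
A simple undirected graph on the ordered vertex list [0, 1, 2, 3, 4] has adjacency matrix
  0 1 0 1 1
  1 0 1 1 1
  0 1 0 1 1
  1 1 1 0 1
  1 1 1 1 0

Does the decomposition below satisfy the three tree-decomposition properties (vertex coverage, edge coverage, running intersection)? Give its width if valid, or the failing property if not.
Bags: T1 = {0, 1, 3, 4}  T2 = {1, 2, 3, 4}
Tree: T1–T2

Yes; width 3.

Vertex coverage: the bags together contain {0, 1, 2, 3, 4}, the full vertex set. Edge coverage: each edge of G has both endpoints in at least one bag. Running intersection: for every vertex, the bags containing it form a connected subtree. All three properties hold, so this is a valid tree decomposition of width max|bag| − 1 = 3, and hence tw(G) ≤ 3.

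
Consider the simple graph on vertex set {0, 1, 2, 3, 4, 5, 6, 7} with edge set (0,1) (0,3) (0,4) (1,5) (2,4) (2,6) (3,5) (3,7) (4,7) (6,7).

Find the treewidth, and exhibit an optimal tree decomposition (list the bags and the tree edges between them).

Every bag has size at most 3, so the width is 3 − 1 = 2 and tw(G) ≤ 2. Since 5–1–0–3–5 is a cycle in G, G is not acyclic. Forests are exactly the graphs of treewidth ≤ 1, so tw(G) ≥ 2. The upper and lower bounds meet at 2, so that is the treewidth.

Treewidth 2.
One such decomposition:
Bags: B1 = {1, 3, 5}  B2 = {0, 1, 3}  B3 = {0, 3, 7}  B4 = {0, 4, 7}  B5 = {4, 6, 7}  B6 = {2, 4, 6}
Tree: B1–B2, B2–B3, B3–B4, B4–B5, B5–B6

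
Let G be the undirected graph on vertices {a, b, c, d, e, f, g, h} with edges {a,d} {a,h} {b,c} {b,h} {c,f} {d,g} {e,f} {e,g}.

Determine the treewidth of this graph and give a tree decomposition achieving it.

Treewidth 2.
Bags: B1 = {a, d, g}  B2 = {a, g, h}  B3 = {b, g, h}  B4 = {b, c, g}  B5 = {c, f, g}  B6 = {e, f, g}
Tree: B1–B2, B2–B3, B3–B4, B4–B5, B5–B6

The largest bag has 3 vertices, giving width 2; this decomposition certifies tw(G) ≤ 2. The edges g–d–a–h–b–c–f–e–g form a cycle, so G is not a tree and its treewidth is at least 2. Therefore the treewidth is 2.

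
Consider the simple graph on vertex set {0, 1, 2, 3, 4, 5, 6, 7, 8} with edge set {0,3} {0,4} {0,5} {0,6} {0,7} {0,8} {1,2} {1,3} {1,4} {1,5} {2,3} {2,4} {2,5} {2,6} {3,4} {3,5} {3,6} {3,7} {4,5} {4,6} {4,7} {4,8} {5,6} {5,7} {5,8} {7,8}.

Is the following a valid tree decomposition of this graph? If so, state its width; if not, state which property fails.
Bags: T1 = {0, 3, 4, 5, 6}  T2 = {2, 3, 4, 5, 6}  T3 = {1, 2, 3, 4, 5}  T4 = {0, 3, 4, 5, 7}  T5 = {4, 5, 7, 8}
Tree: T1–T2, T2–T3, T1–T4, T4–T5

No — edge (0,8) lies in no bag.

A tree decomposition must satisfy three properties: every vertex lies in some bag; for every edge, both endpoints lie together in some bag; and for every vertex, the bags containing it form a connected subtree. Here edge (0,8) lies in no bag, so the decomposition is invalid.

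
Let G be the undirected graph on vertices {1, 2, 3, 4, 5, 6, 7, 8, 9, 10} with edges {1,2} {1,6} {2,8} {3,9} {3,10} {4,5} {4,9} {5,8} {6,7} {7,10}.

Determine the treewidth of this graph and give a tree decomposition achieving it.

Treewidth 2.
One such decomposition:
Bags: B1 = {1, 2, 6}  B2 = {2, 6, 7}  B3 = {2, 7, 10}  B4 = {2, 3, 10}  B5 = {2, 3, 9}  B6 = {2, 4, 9}  B7 = {2, 4, 5}  B8 = {2, 5, 8}
Tree: B1–B2, B2–B3, B3–B4, B4–B5, B5–B6, B6–B7, B7–B8

The largest bag has 3 vertices, giving width 2; this decomposition certifies tw(G) ≤ 2. Since 2–1–6–7–10–3–9–4–5–8–2 is a cycle in G, G is not acyclic. Forests are exactly the graphs of treewidth ≤ 1, so tw(G) ≥ 2. The upper and lower bounds meet at 2, so that is the treewidth.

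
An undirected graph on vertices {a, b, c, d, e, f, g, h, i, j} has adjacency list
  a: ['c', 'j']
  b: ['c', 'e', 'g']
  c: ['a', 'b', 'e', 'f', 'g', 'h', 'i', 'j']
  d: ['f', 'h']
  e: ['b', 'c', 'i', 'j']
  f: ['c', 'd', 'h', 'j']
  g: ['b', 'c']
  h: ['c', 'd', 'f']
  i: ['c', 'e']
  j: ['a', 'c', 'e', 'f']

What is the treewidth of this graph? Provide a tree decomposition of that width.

The largest bag has 3 vertices, giving width 2; this decomposition certifies tw(G) ≤ 2. On the other hand G contains the 3-clique {d, f, h}. A clique must lie in a single bag of any decomposition, so no decomposition can have width below 2. Therefore the treewidth is 2.

Treewidth 2.
One such decomposition:
Bags: B1 = {c, f, j}  B2 = {c, e, j}  B3 = {c, f, h}  B4 = {b, c, e}  B5 = {d, f, h}  B6 = {a, c, j}  B7 = {c, e, i}  B8 = {b, c, g}
Tree: B1–B2, B1–B3, B2–B4, B3–B5, B2–B6, B2–B7, B4–B8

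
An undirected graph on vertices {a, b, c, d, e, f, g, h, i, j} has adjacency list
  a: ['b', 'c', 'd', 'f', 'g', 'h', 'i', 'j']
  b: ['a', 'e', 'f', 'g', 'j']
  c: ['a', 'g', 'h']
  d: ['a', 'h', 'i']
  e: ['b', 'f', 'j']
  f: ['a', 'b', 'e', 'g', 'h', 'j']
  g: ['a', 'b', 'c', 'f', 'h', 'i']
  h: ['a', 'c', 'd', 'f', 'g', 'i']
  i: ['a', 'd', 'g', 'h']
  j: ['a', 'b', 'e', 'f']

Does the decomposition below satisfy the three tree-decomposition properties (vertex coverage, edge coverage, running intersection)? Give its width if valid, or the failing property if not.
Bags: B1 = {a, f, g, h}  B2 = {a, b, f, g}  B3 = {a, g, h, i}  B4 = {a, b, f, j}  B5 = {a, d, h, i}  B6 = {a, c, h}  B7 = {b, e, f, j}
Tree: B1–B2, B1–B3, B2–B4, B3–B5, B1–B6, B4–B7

A tree decomposition must satisfy three properties: every vertex lies in some bag; for every edge, both endpoints lie together in some bag; and for every vertex, the bags containing it form a connected subtree. Here edge (g,c) lies in no bag, so the decomposition is invalid.

No — edge (g,c) lies in no bag.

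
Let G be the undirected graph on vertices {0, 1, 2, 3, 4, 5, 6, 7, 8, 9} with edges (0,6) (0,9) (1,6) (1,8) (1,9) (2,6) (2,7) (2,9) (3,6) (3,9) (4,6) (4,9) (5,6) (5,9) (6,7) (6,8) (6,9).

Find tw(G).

2

A width-2 tree decomposition is:
Bags: B1 = {1, 6, 9}  B2 = {1, 6, 8}  B3 = {0, 6, 9}  B4 = {4, 6, 9}  B5 = {2, 6, 9}  B6 = {3, 6, 9}  B7 = {5, 6, 9}  B8 = {2, 6, 7}
Tree: B1–B2, B1–B3, B3–B4, B4–B5, B4–B6, B1–B7, B5–B8
Every bag has size at most 3, so the width is 3 − 1 = 2 and tw(G) ≤ 2. For the lower bound, the 3 vertices {1, 6, 8} are pairwise adjacent, and any tree decomposition puts a clique entirely inside one bag — forcing width ≥ 2. The upper and lower bounds meet at 2, so that is the treewidth.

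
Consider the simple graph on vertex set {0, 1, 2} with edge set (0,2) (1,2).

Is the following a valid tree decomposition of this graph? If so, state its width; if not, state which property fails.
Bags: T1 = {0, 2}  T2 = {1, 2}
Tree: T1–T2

Vertex coverage: the bags together contain {0, 1, 2}, the full vertex set. Edge coverage: each edge of G has both endpoints in at least one bag. Running intersection: for every vertex, the bags containing it form a connected subtree. All three properties hold, so this is a valid tree decomposition of width max|bag| − 1 = 1, and hence tw(G) ≤ 1.

Yes; width 1.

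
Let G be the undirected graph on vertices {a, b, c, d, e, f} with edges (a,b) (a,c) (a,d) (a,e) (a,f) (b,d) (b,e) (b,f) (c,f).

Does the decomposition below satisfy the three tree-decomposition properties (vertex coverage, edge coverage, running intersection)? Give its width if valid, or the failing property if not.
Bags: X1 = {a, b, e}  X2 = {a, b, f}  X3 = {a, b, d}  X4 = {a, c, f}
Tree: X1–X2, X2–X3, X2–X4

Every vertex of G appears in some bag (union = {a, b, c, d, e, f}); every edge is covered by a bag; and for each vertex v the set of bags containing v is connected in the bag tree. The decomposition is therefore valid. The largest bag has 3 vertices, so the width is 2.

Yes; width 2.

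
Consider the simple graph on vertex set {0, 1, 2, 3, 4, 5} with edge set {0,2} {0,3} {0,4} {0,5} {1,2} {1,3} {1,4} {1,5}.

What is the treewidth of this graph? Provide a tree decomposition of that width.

Treewidth 2.
One optimal decomposition is:
Bags: B1 = {0, 1, 4}  B2 = {0, 1, 3}  B3 = {0, 1, 2}  B4 = {0, 1, 5}
Tree: B1–B2, B2–B3, B3–B4

Every bag has size at most 3, so the width is 3 − 1 = 2 and tw(G) ≤ 2. Since 0–4–1–3–0 is a cycle in G, G is not acyclic. Forests are exactly the graphs of treewidth ≤ 1, so tw(G) ≥ 2. Therefore the treewidth is 2.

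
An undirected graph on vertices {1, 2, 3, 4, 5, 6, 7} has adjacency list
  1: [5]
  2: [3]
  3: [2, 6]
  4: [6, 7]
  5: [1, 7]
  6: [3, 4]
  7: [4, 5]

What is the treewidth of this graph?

1

A width-1 tree decomposition is:
Bags: B1 = {2, 3}  B2 = {3, 6}  B3 = {4, 6}  B4 = {4, 7}  B5 = {5, 7}  B6 = {1, 5}
Tree: B1–B2, B2–B3, B3–B4, B4–B5, B5–B6
The largest bag has 2 vertices, giving width 1; this decomposition certifies tw(G) ≤ 1. G has an edge, so its treewidth is at least 1. The upper and lower bounds meet at 1, so that is the treewidth.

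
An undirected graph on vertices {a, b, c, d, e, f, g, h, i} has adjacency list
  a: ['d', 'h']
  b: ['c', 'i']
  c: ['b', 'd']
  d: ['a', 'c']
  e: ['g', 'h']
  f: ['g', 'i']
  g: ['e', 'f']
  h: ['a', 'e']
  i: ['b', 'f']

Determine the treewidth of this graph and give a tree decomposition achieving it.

Every bag has size at most 3, so the width is 3 − 1 = 2 and tw(G) ≤ 2. Since i–b–c–d–a–h–e–g–f–i is a cycle in G, G is not acyclic. Forests are exactly the graphs of treewidth ≤ 1, so tw(G) ≥ 2. Combining the bounds, tw(G) = 2.

Treewidth 2.
One such decomposition:
Bags: B1 = {b, c, i}  B2 = {c, d, i}  B3 = {a, d, i}  B4 = {a, h, i}  B5 = {e, h, i}  B6 = {e, g, i}  B7 = {f, g, i}
Tree: B1–B2, B2–B3, B3–B4, B4–B5, B5–B6, B6–B7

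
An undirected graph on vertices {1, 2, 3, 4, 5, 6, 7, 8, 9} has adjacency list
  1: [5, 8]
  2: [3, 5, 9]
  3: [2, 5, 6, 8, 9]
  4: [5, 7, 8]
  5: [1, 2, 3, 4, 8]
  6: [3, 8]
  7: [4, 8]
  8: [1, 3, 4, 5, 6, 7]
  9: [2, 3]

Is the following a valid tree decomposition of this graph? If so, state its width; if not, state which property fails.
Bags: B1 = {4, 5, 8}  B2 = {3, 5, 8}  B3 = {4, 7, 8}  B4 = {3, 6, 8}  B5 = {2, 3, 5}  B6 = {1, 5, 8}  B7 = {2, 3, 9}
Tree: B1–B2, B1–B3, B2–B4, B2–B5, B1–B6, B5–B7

Checking the three conditions: (i) the bags cover all of {1, 2, 3, 4, 5, 6, 7, 8, 9}; (ii) for each edge, some bag contains both endpoints; (iii) the bags containing any fixed vertex form a subtree. All hold, so the decomposition is valid with width 3 − 1 = 2.

Yes; width 2.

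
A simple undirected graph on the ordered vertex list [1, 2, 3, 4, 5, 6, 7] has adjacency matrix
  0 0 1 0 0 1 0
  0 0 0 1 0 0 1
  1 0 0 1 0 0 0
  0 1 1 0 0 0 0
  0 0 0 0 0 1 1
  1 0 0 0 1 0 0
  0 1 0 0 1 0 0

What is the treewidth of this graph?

2

A width-2 tree decomposition is:
Bags: B1 = {2, 5, 7}  B2 = {2, 5, 6}  B3 = {1, 2, 6}  B4 = {1, 2, 3}  B5 = {2, 3, 4}
Tree: B1–B2, B2–B3, B3–B4, B4–B5
Each bag holds 3 vertices, so the decomposition has width 2, which upper-bounds the treewidth. Since 2–7–5–6–1–3–4–2 is a cycle in G, G is not acyclic. Forests are exactly the graphs of treewidth ≤ 1, so tw(G) ≥ 2. Combining the bounds, tw(G) = 2.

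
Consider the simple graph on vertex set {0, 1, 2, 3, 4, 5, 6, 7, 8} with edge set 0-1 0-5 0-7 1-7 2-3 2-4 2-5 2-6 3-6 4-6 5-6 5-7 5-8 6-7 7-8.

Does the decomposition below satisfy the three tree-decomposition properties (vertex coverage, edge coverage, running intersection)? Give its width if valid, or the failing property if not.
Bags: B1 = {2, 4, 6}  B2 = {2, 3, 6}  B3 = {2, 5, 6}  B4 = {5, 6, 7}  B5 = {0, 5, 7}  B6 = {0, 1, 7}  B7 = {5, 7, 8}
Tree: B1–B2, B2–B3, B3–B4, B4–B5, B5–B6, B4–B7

Checking the three conditions: (i) the bags cover all of {0, 1, 2, 3, 4, 5, 6, 7, 8}; (ii) for each edge, some bag contains both endpoints; (iii) the bags containing any fixed vertex form a subtree. All hold, so the decomposition is valid with width 3 − 1 = 2.

Yes; width 2.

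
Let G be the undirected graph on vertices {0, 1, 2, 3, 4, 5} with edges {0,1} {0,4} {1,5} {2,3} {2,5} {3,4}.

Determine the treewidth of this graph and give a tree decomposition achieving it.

Treewidth 2.
One optimal decomposition is:
Bags: B1 = {0, 1, 5}  B2 = {0, 2, 5}  B3 = {0, 2, 3}  B4 = {0, 3, 4}
Tree: B1–B2, B2–B3, B3–B4

Each bag holds 3 vertices, so the decomposition has width 2, which upper-bounds the treewidth. For the lower bound, G contains the cycle 0–1–5–2–3–4–0, so G is not a forest; only forests have treewidth ≤ 1, hence tw(G) ≥ 2. Hence tw(G) = 2 exactly.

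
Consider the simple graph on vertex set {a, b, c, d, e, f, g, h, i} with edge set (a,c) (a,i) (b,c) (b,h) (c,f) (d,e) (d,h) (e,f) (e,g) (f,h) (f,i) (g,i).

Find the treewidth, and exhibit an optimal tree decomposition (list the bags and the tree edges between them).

Each bag holds 4 vertices, so the decomposition has width 3, which upper-bounds the treewidth. For the lower bound: the 4 vertex sets {a,b,c}, {h}, {f}, {d,e,g,i} are disjoint, each induces a connected subgraph, and every pair is joined by at least one edge of G. Contracting each set to a single vertex therefore yields K_{4} as a minor, and since treewidth is minor-monotone, tw(G) ≥ tw(K_{4}) = 3. Therefore the treewidth is 3.

Treewidth 3.
One such decomposition:
Bags: B1 = {a, b, c, h}  B2 = {a, c, f, h}  B3 = {a, f, h, i}  B4 = {d, f, h, i}  B5 = {d, e, f, i}  B6 = {d, e, g, i}
Tree: B1–B2, B2–B3, B3–B4, B4–B5, B5–B6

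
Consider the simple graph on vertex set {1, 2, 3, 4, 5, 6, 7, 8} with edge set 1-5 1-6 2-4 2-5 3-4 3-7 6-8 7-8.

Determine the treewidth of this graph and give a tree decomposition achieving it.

Each bag holds 3 vertices, so the decomposition has width 2, which upper-bounds the treewidth. For the lower bound, G contains the cycle 7–3–4–2–5–1–6–8–7, so G is not a forest; only forests have treewidth ≤ 1, hence tw(G) ≥ 2. Combining the bounds, tw(G) = 2.

Treewidth 2.
One optimal decomposition is:
Bags: B1 = {3, 4, 7}  B2 = {2, 4, 7}  B3 = {2, 5, 7}  B4 = {1, 5, 7}  B5 = {1, 6, 7}  B6 = {6, 7, 8}
Tree: B1–B2, B2–B3, B3–B4, B4–B5, B5–B6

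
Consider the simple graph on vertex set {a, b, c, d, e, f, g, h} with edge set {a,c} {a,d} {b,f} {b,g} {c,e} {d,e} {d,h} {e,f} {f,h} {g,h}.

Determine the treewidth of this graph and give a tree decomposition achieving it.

Every bag has size at most 3, so the width is 3 − 1 = 2 and tw(G) ≤ 2. Since a–c–e–d–a is a cycle in G, G is not acyclic. Forests are exactly the graphs of treewidth ≤ 1, so tw(G) ≥ 2. The upper and lower bounds meet at 2, so that is the treewidth.

Treewidth 2.
One optimal decomposition is:
Bags: B1 = {a, c, d}  B2 = {c, d, e}  B3 = {d, e, h}  B4 = {e, f, h}  B5 = {f, g, h}  B6 = {b, f, g}
Tree: B1–B2, B2–B3, B3–B4, B4–B5, B5–B6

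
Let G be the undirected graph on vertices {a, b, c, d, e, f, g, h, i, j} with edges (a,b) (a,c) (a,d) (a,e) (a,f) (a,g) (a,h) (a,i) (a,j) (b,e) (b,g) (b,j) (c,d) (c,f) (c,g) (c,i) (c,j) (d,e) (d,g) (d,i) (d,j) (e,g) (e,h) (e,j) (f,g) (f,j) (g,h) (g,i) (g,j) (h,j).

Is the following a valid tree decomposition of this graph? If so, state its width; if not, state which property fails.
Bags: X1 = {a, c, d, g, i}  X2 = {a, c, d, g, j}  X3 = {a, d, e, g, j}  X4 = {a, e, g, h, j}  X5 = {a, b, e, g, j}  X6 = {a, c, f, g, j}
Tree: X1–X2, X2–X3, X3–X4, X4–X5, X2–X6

Every vertex of G appears in some bag (union = {a, b, c, d, e, f, g, h, i, j}); every edge is covered by a bag; and for each vertex v the set of bags containing v is connected in the bag tree. The decomposition is therefore valid. The largest bag has 5 vertices, so the width is 4.

Yes; width 4.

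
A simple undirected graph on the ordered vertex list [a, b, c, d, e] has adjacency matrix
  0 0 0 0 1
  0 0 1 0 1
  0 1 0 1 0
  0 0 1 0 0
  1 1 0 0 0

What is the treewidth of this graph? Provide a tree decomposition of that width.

Treewidth 1.
One such decomposition:
Bags: B1 = {a, e}  B2 = {b, e}  B3 = {b, c}  B4 = {c, d}
Tree: B1–B2, B2–B3, B3–B4

Every bag has size at most 2, so the width is 2 − 1 = 1 and tw(G) ≤ 1. Any graph with an edge has treewidth ≥ 1, and G has the edge a–e. Therefore the treewidth is 1.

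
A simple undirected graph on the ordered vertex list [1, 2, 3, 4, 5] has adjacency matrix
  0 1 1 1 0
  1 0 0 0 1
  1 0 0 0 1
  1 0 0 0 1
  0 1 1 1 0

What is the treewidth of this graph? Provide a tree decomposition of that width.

Every bag has size at most 3, so the width is 3 − 1 = 2 and tw(G) ≤ 2. Since 3–1–4–5–3 is a cycle in G, G is not acyclic. Forests are exactly the graphs of treewidth ≤ 1, so tw(G) ≥ 2. Combining the bounds, tw(G) = 2.

Treewidth 2.
One optimal decomposition is:
Bags: B1 = {1, 3, 5}  B2 = {1, 4, 5}  B3 = {1, 2, 5}
Tree: B1–B2, B2–B3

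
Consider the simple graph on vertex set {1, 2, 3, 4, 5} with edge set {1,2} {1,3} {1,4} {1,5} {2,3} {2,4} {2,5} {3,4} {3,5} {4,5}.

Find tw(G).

A width-4 tree decomposition is:
Bags: B1 = {1, 2, 3, 4, 5}
Tree: (single bag)
A single bag containing all 5 vertices is trivially a valid decomposition of width 4. For the lower bound, the 5 vertices {1, 2, 3, 4, 5} are pairwise adjacent, and any tree decomposition puts a clique entirely inside one bag — forcing width ≥ 4. The upper and lower bounds meet at 4, so that is the treewidth.

4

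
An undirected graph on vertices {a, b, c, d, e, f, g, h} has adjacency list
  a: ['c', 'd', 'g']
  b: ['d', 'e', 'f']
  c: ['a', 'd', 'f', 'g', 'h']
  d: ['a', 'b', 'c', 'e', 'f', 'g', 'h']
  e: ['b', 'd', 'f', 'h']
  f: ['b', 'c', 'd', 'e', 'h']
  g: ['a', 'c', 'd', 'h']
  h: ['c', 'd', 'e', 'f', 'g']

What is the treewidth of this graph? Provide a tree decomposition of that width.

Every bag has size at most 4, so the width is 4 − 1 = 3 and tw(G) ≤ 3. On the other hand G contains the 4-clique {c, d, g, h}. A clique must lie in a single bag of any decomposition, so no decomposition can have width below 3. Hence tw(G) = 3 exactly.

Treewidth 3.
One optimal decomposition is:
Bags: B1 = {d, e, f, h}  B2 = {c, d, f, h}  B3 = {c, d, g, h}  B4 = {b, d, e, f}  B5 = {a, c, d, g}
Tree: B1–B2, B2–B3, B1–B4, B3–B5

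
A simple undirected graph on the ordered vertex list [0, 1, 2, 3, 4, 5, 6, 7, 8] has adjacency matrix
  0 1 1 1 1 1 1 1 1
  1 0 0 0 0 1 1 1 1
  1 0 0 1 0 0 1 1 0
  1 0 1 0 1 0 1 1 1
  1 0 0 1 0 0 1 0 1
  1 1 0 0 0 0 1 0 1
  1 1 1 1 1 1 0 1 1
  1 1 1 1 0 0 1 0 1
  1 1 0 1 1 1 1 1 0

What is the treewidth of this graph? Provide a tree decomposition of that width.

Treewidth 4.
One optimal decomposition is:
Bags: B1 = {0, 3, 6, 7, 8}  B2 = {0, 2, 3, 6, 7}  B3 = {0, 1, 6, 7, 8}  B4 = {0, 1, 5, 6, 8}  B5 = {0, 3, 4, 6, 8}
Tree: B1–B2, B1–B3, B3–B4, B1–B5

Every bag has size at most 5, so the width is 5 − 1 = 4 and tw(G) ≤ 4. Conversely, {0, 1, 5, 6, 8} is a clique of size 5, and the vertices of any clique must share a bag in every tree decomposition; so some bag has ≥ 5 vertices and tw(G) ≥ 4. Therefore the treewidth is 4.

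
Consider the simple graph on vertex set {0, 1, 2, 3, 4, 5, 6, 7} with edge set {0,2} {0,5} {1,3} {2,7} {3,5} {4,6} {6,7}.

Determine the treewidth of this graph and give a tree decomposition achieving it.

Treewidth 1.
One optimal decomposition is:
Bags: B1 = {1, 3}  B2 = {3, 5}  B3 = {0, 5}  B4 = {0, 2}  B5 = {2, 7}  B6 = {6, 7}  B7 = {4, 6}
Tree: B1–B2, B2–B3, B3–B4, B4–B5, B5–B6, B6–B7

The largest bag has 2 vertices, giving width 1; this decomposition certifies tw(G) ≤ 1. Any graph with an edge has treewidth ≥ 1, and G has the edge 1–3. Therefore the treewidth is 1.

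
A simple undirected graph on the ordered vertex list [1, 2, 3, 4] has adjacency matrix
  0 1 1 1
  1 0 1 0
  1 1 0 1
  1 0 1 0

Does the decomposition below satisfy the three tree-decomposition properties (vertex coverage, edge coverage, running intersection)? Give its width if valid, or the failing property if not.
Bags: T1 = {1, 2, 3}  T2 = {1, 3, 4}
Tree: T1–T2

Checking the three conditions: (i) the bags cover all of {1, 2, 3, 4}; (ii) for each edge, some bag contains both endpoints; (iii) the bags containing any fixed vertex form a subtree. All hold, so the decomposition is valid with width 3 − 1 = 2.

Yes; width 2.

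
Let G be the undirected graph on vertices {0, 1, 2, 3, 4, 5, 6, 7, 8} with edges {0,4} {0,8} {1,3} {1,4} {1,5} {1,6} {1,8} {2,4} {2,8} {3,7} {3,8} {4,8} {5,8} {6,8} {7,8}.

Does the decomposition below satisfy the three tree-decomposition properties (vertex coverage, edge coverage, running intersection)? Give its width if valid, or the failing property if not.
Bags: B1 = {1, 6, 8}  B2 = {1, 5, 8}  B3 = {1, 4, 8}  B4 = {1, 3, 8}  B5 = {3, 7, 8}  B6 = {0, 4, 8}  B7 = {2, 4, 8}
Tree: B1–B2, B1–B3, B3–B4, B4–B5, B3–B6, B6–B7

Every vertex of G appears in some bag (union = {0, 1, 2, 3, 4, 5, 6, 7, 8}); every edge is covered by a bag; and for each vertex v the set of bags containing v is connected in the bag tree. The decomposition is therefore valid. The largest bag has 3 vertices, so the width is 2.

Yes; width 2.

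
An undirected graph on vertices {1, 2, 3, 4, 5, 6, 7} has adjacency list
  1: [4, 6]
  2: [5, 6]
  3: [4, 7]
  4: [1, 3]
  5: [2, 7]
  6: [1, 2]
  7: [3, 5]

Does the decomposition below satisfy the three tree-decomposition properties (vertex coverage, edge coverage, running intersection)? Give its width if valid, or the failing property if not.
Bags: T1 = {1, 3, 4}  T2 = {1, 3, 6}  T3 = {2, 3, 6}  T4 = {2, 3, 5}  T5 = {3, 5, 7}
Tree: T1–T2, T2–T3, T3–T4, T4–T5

Every vertex of G appears in some bag (union = {1, 2, 3, 4, 5, 6, 7}); every edge is covered by a bag; and for each vertex v the set of bags containing v is connected in the bag tree. The decomposition is therefore valid. The largest bag has 3 vertices, so the width is 2.

Yes; width 2.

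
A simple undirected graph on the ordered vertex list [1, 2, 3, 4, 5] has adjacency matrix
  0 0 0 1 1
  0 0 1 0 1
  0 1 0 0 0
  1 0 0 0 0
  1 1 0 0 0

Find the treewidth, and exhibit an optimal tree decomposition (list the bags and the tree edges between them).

Every bag has size at most 2, so the width is 2 − 1 = 1 and tw(G) ≤ 1. Since G has at least one edge (e.g. 3–2), it is not an edgeless graph, so tw(G) ≥ 1. Combining the bounds, tw(G) = 1.

Treewidth 1.
One optimal decomposition is:
Bags: B1 = {2, 3}  B2 = {2, 5}  B3 = {1, 5}  B4 = {1, 4}
Tree: B1–B2, B2–B3, B3–B4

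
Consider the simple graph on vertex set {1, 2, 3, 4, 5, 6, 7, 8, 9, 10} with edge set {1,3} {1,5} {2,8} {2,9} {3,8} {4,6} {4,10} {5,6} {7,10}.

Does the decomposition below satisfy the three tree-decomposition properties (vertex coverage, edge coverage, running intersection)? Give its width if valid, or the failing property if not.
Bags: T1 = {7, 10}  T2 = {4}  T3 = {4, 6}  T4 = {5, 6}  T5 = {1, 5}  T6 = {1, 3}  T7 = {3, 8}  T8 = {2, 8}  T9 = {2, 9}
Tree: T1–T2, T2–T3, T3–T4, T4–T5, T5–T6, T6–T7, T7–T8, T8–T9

A tree decomposition must satisfy three properties: every vertex lies in some bag; for every edge, both endpoints lie together in some bag; and for every vertex, the bags containing it form a connected subtree. Here edge (10,4) lies in no bag, so the decomposition is invalid.

No — edge (10,4) lies in no bag.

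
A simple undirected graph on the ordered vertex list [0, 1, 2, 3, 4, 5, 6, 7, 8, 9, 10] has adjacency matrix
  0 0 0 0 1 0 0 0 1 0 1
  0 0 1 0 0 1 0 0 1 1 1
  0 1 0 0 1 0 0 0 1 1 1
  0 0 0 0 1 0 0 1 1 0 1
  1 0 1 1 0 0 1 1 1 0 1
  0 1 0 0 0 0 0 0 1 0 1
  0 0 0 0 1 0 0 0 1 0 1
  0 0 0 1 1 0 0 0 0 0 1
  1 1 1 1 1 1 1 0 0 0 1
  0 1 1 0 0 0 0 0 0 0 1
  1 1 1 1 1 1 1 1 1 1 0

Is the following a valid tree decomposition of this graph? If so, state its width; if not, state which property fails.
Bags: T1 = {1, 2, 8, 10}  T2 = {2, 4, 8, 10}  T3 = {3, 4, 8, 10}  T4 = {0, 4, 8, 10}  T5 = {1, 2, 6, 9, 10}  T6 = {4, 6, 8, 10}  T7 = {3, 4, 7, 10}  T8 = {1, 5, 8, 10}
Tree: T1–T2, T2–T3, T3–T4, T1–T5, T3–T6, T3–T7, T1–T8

No — bags containing vertex 6 are not connected in the tree.

A tree decomposition must satisfy three properties: every vertex lies in some bag; for every edge, both endpoints lie together in some bag; and for every vertex, the bags containing it form a connected subtree. Here bags containing vertex 6 are not connected in the tree, so the decomposition is invalid.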